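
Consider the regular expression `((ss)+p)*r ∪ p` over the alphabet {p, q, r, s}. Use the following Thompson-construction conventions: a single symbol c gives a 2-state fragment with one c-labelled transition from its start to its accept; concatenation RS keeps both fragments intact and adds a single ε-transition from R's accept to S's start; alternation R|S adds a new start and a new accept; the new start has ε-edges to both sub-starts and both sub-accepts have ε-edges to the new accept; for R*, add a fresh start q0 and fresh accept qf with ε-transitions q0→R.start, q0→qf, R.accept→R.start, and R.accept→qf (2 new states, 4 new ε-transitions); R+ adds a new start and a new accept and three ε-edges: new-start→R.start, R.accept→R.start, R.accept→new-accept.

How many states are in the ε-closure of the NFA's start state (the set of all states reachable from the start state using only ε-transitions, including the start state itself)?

7

Compute the ε-closure size of each fragment's start state recursively; a symbol fragment's start has no outgoing ε-edge, so its closure is just itself (size 1).
  ss : same as the first factor's closure: C = 1
  (ss)+ : C = 1 + 1 = 2 (the body doesn't accept ε, so the new accept is not reached)
  (ss)+p : C equals the left operand's closure size = 2 (its accept is not ε-reachable, so the closure stops there)
  ((ss)+p)* : new start has ε-edges to the inner start and to the new accept, so C = 2 + 2 = 4
  ((ss)+p)*r : C = 4 + 1 = 5 (closure spills across the concat boundary because the left factor accepts ε)
  ((ss)+p)*r ∪ p : C = 1 + 5 + 1 = 7 (the new accept is not ε-reachable since no branch accepts ε)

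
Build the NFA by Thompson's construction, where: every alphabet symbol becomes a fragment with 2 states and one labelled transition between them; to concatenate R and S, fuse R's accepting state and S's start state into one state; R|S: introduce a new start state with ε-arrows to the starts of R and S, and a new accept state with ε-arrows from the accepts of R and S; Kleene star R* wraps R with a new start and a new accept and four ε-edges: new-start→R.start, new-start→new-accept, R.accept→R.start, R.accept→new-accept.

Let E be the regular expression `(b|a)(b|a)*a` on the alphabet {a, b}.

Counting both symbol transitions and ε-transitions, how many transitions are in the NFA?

Recursing over subexpressions:
Each of the 5 symbol leaves contributes 1 transition (1 symbol, 0 ε).
  b|a : 6 transitions (2 symbol, 4 ε)
  b|a : 6 transitions (2 symbol, 4 ε)
  (b|a)* : 10 transitions (2 symbol, 8 ε)
  (b|a)(b|a)*a : 17 transitions (5 symbol, 12 ε)

17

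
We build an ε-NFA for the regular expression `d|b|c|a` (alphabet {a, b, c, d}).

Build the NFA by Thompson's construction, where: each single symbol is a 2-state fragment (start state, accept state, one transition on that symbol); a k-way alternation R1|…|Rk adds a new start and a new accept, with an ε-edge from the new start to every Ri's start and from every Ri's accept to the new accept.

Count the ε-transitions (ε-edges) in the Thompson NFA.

Per subexpression:
Each of the 4 symbol leaves contributes 0 ε-transitions.
  d|b|c|a = 8 ε-transitions

8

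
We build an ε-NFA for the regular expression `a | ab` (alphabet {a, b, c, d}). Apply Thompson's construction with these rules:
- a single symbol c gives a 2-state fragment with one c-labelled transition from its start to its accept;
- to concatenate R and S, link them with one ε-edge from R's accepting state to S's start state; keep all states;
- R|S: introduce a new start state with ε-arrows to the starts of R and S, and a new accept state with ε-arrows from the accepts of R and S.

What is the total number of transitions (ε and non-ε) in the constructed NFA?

8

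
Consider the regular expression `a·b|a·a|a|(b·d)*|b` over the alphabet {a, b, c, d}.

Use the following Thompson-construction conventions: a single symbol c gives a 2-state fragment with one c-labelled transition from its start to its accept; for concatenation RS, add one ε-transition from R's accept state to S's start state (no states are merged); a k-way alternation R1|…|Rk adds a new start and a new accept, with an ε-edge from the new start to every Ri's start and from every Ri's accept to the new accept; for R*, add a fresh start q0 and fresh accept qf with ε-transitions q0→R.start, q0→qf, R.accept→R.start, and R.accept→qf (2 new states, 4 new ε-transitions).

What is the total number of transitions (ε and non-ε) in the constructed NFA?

25

Per subexpression:
Each of the 8 symbol leaves contributes 1 transition (1 symbol, 0 ε).
  a·b : 3 transitions (2 symbol, 1 ε)
  a·a : 3 transitions (2 symbol, 1 ε)
  b·d : 3 transitions (2 symbol, 1 ε)
  (b·d)* : 7 transitions (2 symbol, 5 ε)
  a·b|a·a|a|(b·d)*|b : 25 transitions (8 symbol, 17 ε)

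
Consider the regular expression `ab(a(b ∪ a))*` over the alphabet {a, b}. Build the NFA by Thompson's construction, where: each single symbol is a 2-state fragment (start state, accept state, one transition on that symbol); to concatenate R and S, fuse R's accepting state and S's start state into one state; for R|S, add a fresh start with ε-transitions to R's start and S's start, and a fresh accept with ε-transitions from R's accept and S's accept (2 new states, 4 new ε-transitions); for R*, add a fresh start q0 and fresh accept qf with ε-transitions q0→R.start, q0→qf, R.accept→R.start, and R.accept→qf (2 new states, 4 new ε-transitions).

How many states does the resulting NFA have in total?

11

Bottom-up over the parse tree:
Each of the 5 symbol leaves contributes a 2-state fragment.
  b ∪ a = 6 states
  a(b ∪ a) = 7 states
  (a(b ∪ a))* = 9 states
  ab(a(b ∪ a))* = 11 states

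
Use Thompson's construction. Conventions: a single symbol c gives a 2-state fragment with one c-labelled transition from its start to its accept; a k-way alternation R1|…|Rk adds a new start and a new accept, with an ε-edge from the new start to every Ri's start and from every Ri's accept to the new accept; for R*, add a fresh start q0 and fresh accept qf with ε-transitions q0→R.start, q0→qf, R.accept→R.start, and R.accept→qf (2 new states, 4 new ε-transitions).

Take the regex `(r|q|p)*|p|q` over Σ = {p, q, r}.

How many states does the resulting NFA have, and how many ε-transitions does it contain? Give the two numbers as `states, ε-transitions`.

Bottom-up over the parse tree:
Each of the 5 symbol leaves contributes 2 states and 0 ε-transitions.
  r|q|p : 8 states, 6 ε-transitions
  (r|q|p)* : 10 states, 10 ε-transitions
  (r|q|p)*|p|q : 16 states, 16 ε-transitions

16, 16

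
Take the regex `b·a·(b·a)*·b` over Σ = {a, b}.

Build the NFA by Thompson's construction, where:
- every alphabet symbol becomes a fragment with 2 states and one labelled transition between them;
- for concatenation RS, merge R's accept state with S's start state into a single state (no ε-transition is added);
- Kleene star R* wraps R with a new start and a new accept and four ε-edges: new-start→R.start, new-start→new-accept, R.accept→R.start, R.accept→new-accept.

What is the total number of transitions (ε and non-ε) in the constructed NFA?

9

Recursing over subexpressions:
Each of the 5 symbol leaves contributes 1 transition (1 symbol, 0 ε).
  b·a : 2 transitions (2 symbol, 0 ε)
  (b·a)* : 6 transitions (2 symbol, 4 ε)
  b·a·(b·a)*·b : 9 transitions (5 symbol, 4 ε)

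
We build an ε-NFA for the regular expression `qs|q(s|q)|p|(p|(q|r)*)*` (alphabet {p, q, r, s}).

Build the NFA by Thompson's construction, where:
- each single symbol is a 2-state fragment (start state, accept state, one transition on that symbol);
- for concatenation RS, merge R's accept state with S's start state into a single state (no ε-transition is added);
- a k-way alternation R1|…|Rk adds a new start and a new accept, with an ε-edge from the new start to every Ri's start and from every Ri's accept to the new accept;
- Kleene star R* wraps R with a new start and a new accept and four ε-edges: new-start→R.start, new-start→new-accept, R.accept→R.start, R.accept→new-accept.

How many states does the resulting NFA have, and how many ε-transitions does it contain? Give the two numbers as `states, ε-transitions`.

28, 28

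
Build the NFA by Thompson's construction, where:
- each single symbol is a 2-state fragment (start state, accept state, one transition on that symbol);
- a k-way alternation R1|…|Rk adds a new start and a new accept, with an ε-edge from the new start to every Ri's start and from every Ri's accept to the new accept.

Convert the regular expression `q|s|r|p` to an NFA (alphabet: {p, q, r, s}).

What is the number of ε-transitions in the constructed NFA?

Bottom-up over the parse tree:
Each of the 4 symbol leaves contributes 0 ε-transitions.
  q|s|r|p → 8 ε-transitions

8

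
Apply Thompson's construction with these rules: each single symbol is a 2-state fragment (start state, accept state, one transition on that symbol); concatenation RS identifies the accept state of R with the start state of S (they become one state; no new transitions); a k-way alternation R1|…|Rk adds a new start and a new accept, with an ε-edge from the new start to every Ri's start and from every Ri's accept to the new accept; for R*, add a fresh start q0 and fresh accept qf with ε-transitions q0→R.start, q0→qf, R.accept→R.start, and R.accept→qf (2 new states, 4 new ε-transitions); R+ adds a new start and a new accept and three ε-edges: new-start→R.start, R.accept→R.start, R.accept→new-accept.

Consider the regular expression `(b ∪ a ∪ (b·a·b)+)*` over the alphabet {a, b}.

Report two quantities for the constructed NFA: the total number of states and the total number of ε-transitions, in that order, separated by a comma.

14, 13

Per subexpression:
Each of the 5 symbol leaves contributes 2 states and 0 ε-transitions.
  b·a·b = 4 states, 0 ε-transitions
  (b·a·b)+ = 6 states, 3 ε-transitions
  b ∪ a ∪ (b·a·b)+ = 12 states, 9 ε-transitions
  (b ∪ a ∪ (b·a·b)+)* = 14 states, 13 ε-transitions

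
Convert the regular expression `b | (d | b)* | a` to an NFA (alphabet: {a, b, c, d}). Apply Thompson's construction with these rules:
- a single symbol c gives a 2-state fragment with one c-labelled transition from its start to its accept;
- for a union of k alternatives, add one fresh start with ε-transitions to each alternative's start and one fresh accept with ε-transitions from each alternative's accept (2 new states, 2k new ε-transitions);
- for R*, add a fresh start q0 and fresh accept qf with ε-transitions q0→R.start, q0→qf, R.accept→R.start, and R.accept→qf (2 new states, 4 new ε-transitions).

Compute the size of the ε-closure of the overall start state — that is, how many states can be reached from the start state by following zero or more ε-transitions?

9

Work bottom-up. For each fragment F, track |ε-closure(F.start)| and whether F's accept lies in that closure (i.e. whether F accepts ε). A single-symbol fragment has closure size 1 and does not accept ε.
  d | b → new start ε-reaches every alternative's start; none of them accept ε, so the new accept is not reached: C = 1 + 1 + 1 = 3
  (d | b)* → new start has ε-edges to the inner start and to the new accept, so C = 2 + 3 = 5
  b | (d | b)* | a → C = 1 (new start) + (1 + 5 + 1) + 1 (new accept, since some branch ε-reaches its own accept) = 9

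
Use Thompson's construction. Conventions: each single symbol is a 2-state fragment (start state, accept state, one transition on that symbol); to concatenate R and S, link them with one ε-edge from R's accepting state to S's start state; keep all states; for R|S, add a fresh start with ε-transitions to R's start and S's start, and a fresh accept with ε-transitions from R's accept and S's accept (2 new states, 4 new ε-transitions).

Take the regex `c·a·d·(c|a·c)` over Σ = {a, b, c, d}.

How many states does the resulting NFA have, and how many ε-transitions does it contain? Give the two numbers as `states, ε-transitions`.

14, 8

By structural recursion:
Each of the 6 symbol leaves contributes 2 states and 0 ε-transitions.
  a·c = 4 states, 1 ε-transition
  c|a·c = 8 states, 5 ε-transitions
  c·a·d·(c|a·c) = 14 states, 8 ε-transitions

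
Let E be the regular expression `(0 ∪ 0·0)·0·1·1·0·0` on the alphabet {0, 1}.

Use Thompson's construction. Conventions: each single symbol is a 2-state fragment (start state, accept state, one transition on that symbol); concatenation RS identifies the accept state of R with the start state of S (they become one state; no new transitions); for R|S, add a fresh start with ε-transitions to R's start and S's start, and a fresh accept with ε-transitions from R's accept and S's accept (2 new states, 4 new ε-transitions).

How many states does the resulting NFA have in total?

12

Building bottom-up:
Each of the 8 symbol leaves contributes a 2-state fragment.
  0·0 — 3 states
  0 ∪ 0·0 — 7 states
  (0 ∪ 0·0)·0·1·1·0·0 — 12 states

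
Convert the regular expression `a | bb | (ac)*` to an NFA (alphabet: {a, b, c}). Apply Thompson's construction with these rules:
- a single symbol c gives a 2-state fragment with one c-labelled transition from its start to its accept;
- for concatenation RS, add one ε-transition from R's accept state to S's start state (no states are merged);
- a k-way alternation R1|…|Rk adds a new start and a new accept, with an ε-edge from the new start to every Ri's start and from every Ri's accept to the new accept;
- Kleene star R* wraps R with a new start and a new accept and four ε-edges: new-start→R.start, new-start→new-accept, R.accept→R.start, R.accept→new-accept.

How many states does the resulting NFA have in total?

Recursing over subexpressions:
Each of the 5 symbol leaves contributes a 2-state fragment.
  bb = 4 states
  ac = 4 states
  (ac)* = 6 states
  a | bb | (ac)* = 14 states

14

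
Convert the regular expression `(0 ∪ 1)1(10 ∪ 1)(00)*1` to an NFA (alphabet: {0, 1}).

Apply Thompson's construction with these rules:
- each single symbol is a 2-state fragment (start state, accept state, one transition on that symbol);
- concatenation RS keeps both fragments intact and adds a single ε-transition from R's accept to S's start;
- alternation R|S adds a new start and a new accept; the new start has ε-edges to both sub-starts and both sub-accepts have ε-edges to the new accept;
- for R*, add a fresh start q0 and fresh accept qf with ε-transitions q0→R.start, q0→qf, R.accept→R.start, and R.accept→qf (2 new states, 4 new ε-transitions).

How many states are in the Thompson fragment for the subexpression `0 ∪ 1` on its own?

Fragment for `0 ∪ 1`:
Each of the 2 symbol leaves contributes a 2-state fragment.
  0 ∪ 1 → 6 states

6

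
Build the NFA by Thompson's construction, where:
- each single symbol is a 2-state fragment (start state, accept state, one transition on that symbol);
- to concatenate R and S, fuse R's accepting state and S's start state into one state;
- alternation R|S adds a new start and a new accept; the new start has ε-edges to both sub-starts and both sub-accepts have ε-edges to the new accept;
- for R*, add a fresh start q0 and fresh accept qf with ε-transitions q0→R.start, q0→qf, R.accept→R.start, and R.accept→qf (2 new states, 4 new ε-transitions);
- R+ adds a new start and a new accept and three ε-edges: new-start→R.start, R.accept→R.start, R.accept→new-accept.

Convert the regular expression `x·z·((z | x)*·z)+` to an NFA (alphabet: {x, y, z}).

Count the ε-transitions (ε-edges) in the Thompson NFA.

11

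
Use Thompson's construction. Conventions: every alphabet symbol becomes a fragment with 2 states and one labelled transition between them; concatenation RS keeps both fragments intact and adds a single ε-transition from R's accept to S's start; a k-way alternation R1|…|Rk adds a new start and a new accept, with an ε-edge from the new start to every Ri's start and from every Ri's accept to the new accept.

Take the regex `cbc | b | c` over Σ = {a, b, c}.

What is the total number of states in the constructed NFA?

12

Building bottom-up:
Each of the 5 symbol leaves contributes a 2-state fragment.
  cbc = 6 states
  cbc | b | c = 12 states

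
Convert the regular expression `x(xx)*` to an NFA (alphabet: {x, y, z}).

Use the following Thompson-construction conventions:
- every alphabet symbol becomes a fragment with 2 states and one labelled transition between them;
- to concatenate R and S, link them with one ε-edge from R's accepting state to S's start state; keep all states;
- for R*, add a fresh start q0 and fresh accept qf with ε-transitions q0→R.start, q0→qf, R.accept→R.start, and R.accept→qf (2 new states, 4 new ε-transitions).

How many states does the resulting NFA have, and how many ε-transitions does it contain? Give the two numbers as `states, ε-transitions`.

Bottom-up over the parse tree:
Each of the 3 symbol leaves contributes 2 states and 0 ε-transitions.
  xx → 4 states, 1 ε-transition
  (xx)* → 6 states, 5 ε-transitions
  x(xx)* → 8 states, 6 ε-transitions

8, 6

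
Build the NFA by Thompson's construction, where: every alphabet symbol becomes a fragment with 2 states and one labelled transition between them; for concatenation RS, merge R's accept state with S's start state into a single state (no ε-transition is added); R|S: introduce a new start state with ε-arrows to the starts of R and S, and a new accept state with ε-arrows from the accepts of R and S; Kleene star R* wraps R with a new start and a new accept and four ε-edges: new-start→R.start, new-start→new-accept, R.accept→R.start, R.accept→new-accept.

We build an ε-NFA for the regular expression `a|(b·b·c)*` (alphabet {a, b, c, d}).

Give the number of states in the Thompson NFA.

Per subexpression:
Each of the 4 symbol leaves contributes a 2-state fragment.
  b·b·c : 4 states
  (b·b·c)* : 6 states
  a|(b·b·c)* : 10 states

10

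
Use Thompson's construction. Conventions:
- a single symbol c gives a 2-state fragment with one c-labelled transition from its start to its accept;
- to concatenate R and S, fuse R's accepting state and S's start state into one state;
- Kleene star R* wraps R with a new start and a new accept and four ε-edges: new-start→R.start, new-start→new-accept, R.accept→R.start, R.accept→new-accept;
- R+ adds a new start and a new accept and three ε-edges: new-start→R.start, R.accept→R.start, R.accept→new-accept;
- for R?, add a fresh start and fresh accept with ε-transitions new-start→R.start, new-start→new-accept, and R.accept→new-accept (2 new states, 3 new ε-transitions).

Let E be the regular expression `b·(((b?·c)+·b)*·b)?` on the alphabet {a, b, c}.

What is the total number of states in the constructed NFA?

14

Per subexpression:
Each of the 5 symbol leaves contributes a 2-state fragment.
  b? → 4 states
  b?·c → 5 states
  (b?·c)+ → 7 states
  (b?·c)+·b → 8 states
  ((b?·c)+·b)* → 10 states
  ((b?·c)+·b)*·b → 11 states
  (((b?·c)+·b)*·b)? → 13 states
  b·(((b?·c)+·b)*·b)? → 14 states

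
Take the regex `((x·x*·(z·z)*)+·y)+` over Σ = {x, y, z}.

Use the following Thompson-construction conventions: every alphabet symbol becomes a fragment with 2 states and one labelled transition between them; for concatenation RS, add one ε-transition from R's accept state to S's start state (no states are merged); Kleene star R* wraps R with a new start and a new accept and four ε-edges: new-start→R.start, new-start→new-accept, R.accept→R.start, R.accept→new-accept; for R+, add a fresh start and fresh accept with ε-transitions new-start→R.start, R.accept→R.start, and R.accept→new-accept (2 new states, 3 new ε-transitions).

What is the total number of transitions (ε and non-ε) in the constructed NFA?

23

Per subexpression:
Each of the 5 symbol leaves contributes 1 transition (1 symbol, 0 ε).
  x* : 5 transitions (1 symbol, 4 ε)
  z·z : 3 transitions (2 symbol, 1 ε)
  (z·z)* : 7 transitions (2 symbol, 5 ε)
  x·x*·(z·z)* : 15 transitions (4 symbol, 11 ε)
  (x·x*·(z·z)*)+ : 18 transitions (4 symbol, 14 ε)
  (x·x*·(z·z)*)+·y : 20 transitions (5 symbol, 15 ε)
  ((x·x*·(z·z)*)+·y)+ : 23 transitions (5 symbol, 18 ε)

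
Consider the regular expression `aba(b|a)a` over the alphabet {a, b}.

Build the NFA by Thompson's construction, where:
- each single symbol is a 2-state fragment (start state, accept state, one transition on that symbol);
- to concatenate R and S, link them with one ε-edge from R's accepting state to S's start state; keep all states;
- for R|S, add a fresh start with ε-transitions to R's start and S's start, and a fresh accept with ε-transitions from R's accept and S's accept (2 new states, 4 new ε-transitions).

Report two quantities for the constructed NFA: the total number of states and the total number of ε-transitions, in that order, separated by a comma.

Bottom-up over the parse tree:
Each of the 6 symbol leaves contributes 2 states and 0 ε-transitions.
  b|a : 6 states, 4 ε-transitions
  aba(b|a)a : 14 states, 8 ε-transitions

14, 8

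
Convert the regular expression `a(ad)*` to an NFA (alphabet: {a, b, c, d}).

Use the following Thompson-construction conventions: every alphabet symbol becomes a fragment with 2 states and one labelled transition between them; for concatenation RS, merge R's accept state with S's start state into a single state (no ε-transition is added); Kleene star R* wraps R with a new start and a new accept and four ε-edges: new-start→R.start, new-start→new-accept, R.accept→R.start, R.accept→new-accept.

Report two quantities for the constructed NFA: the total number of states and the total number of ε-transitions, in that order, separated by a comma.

6, 4

Building bottom-up:
Each of the 3 symbol leaves contributes 2 states and 0 ε-transitions.
  ad — 3 states, 0 ε-transitions
  (ad)* — 5 states, 4 ε-transitions
  a(ad)* — 6 states, 4 ε-transitions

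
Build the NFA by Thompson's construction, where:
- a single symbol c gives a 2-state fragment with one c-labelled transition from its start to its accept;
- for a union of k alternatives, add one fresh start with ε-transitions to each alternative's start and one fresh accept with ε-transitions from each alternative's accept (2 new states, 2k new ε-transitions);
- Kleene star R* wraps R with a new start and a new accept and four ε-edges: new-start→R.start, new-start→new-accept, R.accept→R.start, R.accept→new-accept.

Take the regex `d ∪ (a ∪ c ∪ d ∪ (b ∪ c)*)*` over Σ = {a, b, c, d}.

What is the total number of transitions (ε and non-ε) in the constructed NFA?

30

By structural recursion:
Each of the 6 symbol leaves contributes 1 transition (1 symbol, 0 ε).
  b ∪ c : 6 transitions (2 symbol, 4 ε)
  (b ∪ c)* : 10 transitions (2 symbol, 8 ε)
  a ∪ c ∪ d ∪ (b ∪ c)* : 21 transitions (5 symbol, 16 ε)
  (a ∪ c ∪ d ∪ (b ∪ c)*)* : 25 transitions (5 symbol, 20 ε)
  d ∪ (a ∪ c ∪ d ∪ (b ∪ c)*)* : 30 transitions (6 symbol, 24 ε)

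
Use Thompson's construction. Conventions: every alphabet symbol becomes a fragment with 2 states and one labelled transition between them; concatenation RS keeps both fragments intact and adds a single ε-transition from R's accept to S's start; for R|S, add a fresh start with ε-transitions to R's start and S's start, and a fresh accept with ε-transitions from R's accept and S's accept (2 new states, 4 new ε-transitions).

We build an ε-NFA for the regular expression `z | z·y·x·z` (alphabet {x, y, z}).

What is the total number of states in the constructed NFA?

Recursing over subexpressions:
Each of the 5 symbol leaves contributes a 2-state fragment.
  z·y·x·z = 8 states
  z | z·y·x·z = 12 states

12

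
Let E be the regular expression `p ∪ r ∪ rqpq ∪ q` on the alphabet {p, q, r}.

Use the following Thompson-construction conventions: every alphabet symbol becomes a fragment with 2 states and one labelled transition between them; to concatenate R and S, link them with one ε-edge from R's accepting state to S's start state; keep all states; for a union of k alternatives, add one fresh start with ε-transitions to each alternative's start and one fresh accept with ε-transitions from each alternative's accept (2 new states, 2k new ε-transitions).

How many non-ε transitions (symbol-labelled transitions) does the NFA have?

7

By structural recursion:
Each of the 7 symbol leaves contributes exactly 1 symbol transition.
  rqpq — 4 symbol transitions
  p ∪ r ∪ rqpq ∪ q — 7 symbol transitions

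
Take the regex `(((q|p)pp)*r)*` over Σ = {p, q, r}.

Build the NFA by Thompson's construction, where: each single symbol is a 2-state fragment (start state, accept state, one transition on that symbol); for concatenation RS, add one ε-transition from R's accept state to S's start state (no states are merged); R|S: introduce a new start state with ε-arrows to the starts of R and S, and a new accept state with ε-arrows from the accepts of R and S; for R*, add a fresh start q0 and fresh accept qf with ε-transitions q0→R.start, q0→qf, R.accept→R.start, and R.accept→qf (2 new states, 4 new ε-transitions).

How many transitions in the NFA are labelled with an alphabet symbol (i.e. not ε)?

Bottom-up over the parse tree:
Each of the 5 symbol leaves contributes exactly 1 symbol transition.
  q|p = 2 symbol transitions
  (q|p)pp = 4 symbol transitions
  ((q|p)pp)* = 4 symbol transitions
  ((q|p)pp)*r = 5 symbol transitions
  (((q|p)pp)*r)* = 5 symbol transitions

5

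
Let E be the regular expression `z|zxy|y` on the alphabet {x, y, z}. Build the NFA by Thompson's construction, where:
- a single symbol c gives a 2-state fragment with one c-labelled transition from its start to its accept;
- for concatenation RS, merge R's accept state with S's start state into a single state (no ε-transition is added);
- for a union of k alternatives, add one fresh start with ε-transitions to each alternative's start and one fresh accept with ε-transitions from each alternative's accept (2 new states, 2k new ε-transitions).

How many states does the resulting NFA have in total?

10

By structural recursion:
Each of the 5 symbol leaves contributes a 2-state fragment.
  zxy = 4 states
  z|zxy|y = 10 states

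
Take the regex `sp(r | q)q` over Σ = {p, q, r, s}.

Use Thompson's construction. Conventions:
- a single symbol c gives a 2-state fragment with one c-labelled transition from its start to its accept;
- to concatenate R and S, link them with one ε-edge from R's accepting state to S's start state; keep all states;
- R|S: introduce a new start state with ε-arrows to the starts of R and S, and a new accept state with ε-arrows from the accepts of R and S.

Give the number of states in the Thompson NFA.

12

Recursing over subexpressions:
Each of the 5 symbol leaves contributes a 2-state fragment.
  r | q — 6 states
  sp(r | q)q — 12 states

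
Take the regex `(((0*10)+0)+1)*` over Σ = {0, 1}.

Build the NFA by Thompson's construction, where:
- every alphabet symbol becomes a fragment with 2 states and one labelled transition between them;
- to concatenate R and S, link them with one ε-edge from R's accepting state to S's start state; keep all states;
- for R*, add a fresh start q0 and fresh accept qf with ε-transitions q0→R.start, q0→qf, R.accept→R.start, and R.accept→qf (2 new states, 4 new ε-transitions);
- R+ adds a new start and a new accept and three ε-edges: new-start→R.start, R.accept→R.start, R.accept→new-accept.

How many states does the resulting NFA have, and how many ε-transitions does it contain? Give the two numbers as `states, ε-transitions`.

18, 18

By structural recursion:
Each of the 5 symbol leaves contributes 2 states and 0 ε-transitions.
  0* = 4 states, 4 ε-transitions
  0*10 = 8 states, 6 ε-transitions
  (0*10)+ = 10 states, 9 ε-transitions
  (0*10)+0 = 12 states, 10 ε-transitions
  ((0*10)+0)+ = 14 states, 13 ε-transitions
  ((0*10)+0)+1 = 16 states, 14 ε-transitions
  (((0*10)+0)+1)* = 18 states, 18 ε-transitions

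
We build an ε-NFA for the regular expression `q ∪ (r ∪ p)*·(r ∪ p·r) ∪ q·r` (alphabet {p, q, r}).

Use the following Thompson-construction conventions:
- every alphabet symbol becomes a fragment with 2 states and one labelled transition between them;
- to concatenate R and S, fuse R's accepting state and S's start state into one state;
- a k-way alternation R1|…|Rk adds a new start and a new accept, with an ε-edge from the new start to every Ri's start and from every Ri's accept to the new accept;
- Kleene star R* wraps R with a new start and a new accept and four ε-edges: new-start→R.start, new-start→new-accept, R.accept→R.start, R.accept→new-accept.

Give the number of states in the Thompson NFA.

Per subexpression:
Each of the 8 symbol leaves contributes a 2-state fragment.
  r ∪ p : 6 states
  (r ∪ p)* : 8 states
  p·r : 3 states
  r ∪ p·r : 7 states
  (r ∪ p)*·(r ∪ p·r) : 14 states
  q·r : 3 states
  q ∪ (r ∪ p)*·(r ∪ p·r) ∪ q·r : 21 states

21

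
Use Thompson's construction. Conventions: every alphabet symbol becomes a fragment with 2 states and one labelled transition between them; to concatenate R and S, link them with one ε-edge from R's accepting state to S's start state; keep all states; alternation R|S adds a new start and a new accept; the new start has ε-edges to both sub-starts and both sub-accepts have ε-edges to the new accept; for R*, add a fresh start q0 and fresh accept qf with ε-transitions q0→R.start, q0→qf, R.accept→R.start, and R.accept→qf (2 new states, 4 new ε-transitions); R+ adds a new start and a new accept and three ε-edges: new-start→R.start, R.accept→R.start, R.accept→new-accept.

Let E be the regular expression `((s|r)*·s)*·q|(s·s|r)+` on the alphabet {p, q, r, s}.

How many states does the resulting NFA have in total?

26

Bottom-up over the parse tree:
Each of the 7 symbol leaves contributes a 2-state fragment.
  s|r → 6 states
  (s|r)* → 8 states
  (s|r)*·s → 10 states
  ((s|r)*·s)* → 12 states
  ((s|r)*·s)*·q → 14 states
  s·s → 4 states
  s·s|r → 8 states
  (s·s|r)+ → 10 states
  ((s|r)*·s)*·q|(s·s|r)+ → 26 states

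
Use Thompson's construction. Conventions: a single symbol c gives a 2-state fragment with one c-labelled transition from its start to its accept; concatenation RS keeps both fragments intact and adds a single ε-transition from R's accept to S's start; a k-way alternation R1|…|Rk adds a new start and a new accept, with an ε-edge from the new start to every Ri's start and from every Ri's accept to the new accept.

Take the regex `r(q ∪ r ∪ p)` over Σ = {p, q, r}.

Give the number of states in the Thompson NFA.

10

Per subexpression:
Each of the 4 symbol leaves contributes a 2-state fragment.
  q ∪ r ∪ p → 8 states
  r(q ∪ r ∪ p) → 10 states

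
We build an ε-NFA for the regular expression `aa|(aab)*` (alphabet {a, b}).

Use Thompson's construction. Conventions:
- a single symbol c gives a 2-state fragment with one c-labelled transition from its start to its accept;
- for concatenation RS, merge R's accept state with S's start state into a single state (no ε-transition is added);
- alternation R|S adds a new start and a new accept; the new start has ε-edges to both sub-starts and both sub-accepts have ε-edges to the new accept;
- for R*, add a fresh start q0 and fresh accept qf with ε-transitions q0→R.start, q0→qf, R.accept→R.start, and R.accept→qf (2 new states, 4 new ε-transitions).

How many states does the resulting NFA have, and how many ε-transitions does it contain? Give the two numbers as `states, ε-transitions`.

11, 8

Building bottom-up:
Each of the 5 symbol leaves contributes 2 states and 0 ε-transitions.
  aa → 3 states, 0 ε-transitions
  aab → 4 states, 0 ε-transitions
  (aab)* → 6 states, 4 ε-transitions
  aa|(aab)* → 11 states, 8 ε-transitions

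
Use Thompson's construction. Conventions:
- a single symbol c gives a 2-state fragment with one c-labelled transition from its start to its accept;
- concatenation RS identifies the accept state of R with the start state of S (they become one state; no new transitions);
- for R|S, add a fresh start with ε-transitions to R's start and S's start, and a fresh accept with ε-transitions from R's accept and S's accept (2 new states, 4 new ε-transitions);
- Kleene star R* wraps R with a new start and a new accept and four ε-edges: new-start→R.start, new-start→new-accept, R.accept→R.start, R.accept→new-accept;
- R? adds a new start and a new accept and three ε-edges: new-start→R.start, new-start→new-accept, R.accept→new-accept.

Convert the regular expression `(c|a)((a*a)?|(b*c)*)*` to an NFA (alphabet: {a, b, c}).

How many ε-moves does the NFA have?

27

Recursing over subexpressions:
Each of the 6 symbol leaves contributes 0 ε-transitions.
  c|a : 4 ε-transitions
  a* : 4 ε-transitions
  a*a : 4 ε-transitions
  (a*a)? : 7 ε-transitions
  b* : 4 ε-transitions
  b*c : 4 ε-transitions
  (b*c)* : 8 ε-transitions
  (a*a)?|(b*c)* : 19 ε-transitions
  ((a*a)?|(b*c)*)* : 23 ε-transitions
  (c|a)((a*a)?|(b*c)*)* : 27 ε-transitions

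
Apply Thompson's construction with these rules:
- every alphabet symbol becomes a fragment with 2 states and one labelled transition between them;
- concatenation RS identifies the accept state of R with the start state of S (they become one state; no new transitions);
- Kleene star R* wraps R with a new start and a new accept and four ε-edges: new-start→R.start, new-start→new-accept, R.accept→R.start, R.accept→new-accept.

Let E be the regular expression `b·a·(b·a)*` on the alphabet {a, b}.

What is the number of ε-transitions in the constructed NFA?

Building bottom-up:
Each of the 4 symbol leaves contributes 0 ε-transitions.
  b·a — 0 ε-transitions
  (b·a)* — 4 ε-transitions
  b·a·(b·a)* — 4 ε-transitions

4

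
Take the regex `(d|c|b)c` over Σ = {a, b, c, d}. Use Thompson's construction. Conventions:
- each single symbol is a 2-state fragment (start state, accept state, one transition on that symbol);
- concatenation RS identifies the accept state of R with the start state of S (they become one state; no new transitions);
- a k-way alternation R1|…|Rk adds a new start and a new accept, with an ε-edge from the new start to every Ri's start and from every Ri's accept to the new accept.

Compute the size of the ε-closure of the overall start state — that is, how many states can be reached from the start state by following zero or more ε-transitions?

4

Work bottom-up. For each fragment F, track |ε-closure(F.start)| and whether F's accept lies in that closure (i.e. whether F accepts ε). A single-symbol fragment has closure size 1 and does not accept ε.
  d|c|b : |closure| = 1 + 1 + 1 + 1 = 4 (the new accept is not ε-reachable since no branch accepts ε)
  (d|c|b)c : same as the first factor's closure: |closure| = 4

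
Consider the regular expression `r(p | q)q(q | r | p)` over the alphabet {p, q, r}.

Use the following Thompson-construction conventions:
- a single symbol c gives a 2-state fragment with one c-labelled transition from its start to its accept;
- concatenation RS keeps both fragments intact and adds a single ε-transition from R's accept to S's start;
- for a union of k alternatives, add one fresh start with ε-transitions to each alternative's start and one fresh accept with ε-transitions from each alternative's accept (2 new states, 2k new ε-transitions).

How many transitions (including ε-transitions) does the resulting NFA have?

20

Bottom-up over the parse tree:
Each of the 7 symbol leaves contributes 1 transition (1 symbol, 0 ε).
  p | q → 6 transitions (2 symbol, 4 ε)
  q | r | p → 9 transitions (3 symbol, 6 ε)
  r(p | q)q(q | r | p) → 20 transitions (7 symbol, 13 ε)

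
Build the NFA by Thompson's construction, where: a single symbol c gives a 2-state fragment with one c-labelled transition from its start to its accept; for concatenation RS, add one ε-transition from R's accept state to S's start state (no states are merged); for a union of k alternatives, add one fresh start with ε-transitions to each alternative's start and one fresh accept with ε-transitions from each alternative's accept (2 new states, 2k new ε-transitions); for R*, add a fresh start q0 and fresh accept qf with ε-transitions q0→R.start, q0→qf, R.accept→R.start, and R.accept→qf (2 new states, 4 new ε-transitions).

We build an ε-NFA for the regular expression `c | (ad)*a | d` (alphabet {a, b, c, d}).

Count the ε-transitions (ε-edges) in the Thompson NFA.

12

Recursing over subexpressions:
Each of the 5 symbol leaves contributes 0 ε-transitions.
  ad : 1 ε-transition
  (ad)* : 5 ε-transitions
  (ad)*a : 6 ε-transitions
  c | (ad)*a | d : 12 ε-transitions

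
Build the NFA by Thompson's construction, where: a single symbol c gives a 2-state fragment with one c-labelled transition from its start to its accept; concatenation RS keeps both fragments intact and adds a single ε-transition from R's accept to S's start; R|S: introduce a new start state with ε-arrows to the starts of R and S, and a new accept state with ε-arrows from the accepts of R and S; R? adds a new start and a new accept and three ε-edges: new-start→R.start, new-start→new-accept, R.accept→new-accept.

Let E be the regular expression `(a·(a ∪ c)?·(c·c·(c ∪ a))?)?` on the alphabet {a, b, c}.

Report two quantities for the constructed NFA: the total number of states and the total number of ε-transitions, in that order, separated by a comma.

24, 21

Recursing over subexpressions:
Each of the 7 symbol leaves contributes 2 states and 0 ε-transitions.
  a ∪ c = 6 states, 4 ε-transitions
  (a ∪ c)? = 8 states, 7 ε-transitions
  c ∪ a = 6 states, 4 ε-transitions
  c·c·(c ∪ a) = 10 states, 6 ε-transitions
  (c·c·(c ∪ a))? = 12 states, 9 ε-transitions
  a·(a ∪ c)?·(c·c·(c ∪ a))? = 22 states, 18 ε-transitions
  (a·(a ∪ c)?·(c·c·(c ∪ a))?)? = 24 states, 21 ε-transitions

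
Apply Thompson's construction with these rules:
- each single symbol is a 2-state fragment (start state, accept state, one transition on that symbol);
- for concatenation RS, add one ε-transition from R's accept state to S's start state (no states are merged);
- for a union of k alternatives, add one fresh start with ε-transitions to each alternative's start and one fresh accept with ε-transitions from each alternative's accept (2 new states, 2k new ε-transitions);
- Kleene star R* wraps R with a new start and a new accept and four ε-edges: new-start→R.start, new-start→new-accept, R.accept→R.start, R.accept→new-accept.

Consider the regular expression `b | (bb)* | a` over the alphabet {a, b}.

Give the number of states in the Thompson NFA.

12

Per subexpression:
Each of the 4 symbol leaves contributes a 2-state fragment.
  bb : 4 states
  (bb)* : 6 states
  b | (bb)* | a : 12 states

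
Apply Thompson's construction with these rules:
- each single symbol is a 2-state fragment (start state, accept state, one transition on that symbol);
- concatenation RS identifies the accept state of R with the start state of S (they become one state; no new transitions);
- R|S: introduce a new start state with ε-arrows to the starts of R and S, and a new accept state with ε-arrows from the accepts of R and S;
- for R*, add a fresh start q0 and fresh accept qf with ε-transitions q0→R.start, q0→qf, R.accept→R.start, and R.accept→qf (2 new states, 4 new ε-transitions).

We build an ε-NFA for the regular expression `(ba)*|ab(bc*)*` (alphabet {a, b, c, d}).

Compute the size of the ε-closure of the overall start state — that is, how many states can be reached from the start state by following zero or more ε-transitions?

6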